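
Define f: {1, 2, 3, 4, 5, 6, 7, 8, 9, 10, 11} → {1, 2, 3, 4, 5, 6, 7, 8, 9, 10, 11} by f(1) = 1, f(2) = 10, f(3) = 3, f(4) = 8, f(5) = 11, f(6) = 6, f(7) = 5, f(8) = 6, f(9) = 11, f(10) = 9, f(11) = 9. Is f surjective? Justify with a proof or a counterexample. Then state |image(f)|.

No element maps to 2, so f is not surjective.
The image of f is {1, 3, 5, 6, 8, 9, 10, 11}, which has 8 elements.

8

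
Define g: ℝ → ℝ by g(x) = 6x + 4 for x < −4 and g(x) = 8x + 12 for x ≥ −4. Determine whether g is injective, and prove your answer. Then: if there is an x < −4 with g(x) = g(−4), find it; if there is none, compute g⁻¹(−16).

Both pieces are strictly increasing (slopes 6 and 8), so each is injective on its own interval.
The left piece maps (−∞, −4) onto (−∞, −20); the right piece maps [−4, ∞) onto [−20, ∞).
These images are disjoint, so no value is attained by both pieces. Therefore g is injective.
Because the two images are disjoint, no x < −4 has g(x) = g(−4), so we compute g⁻¹(−16): −16 lies in [−20, ∞), so solve 8x + 12 = −16: x = (−16 − 12)/8 = −7/2.

-7/2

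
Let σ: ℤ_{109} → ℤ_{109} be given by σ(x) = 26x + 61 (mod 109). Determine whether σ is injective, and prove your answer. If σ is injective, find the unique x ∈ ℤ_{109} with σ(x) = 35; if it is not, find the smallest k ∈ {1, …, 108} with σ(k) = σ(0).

Suppose σ(s) = σ(t) in ℤ_{109}. Then 26s + 61 ≡ 26t + 61 (mod 109), thus 26(s − t) ≡ 0 (mod 109).
Since gcd(26, 109) = 1, 26 is invertible modulo 109, so s − t ≡ 0 (mod 109), i.e. s = t.
Hence σ is injective.
We now compute 26⁻¹ mod 109 explicitly. Euclid's algorithm: 109 = 4·26 + 5, 26 = 5·5 + 1; back-substituting gives 1 = 21·26 − 5·109, so 26⁻¹ ≡ 21 (mod 109).
Since σ is injective, we find σ⁻¹(35): we need 26x ≡ 35 − 61 ≡ 83 (mod 109). Using 26⁻¹ = 21: x ≡ 21·83 = 1743 = 15·109 + 108, so x = 108.
Check: σ(108) = 26·108 + 61 = 2869 = 26·109 + 35 ≡ 35 (mod 109).

108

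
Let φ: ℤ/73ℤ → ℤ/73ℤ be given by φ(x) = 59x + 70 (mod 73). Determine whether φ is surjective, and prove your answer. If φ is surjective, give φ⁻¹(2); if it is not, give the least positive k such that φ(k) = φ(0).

Since gcd(59, 73) = 1, 59 is invertible modulo 73. Euclid's algorithm: 73 = 1·59 + 14, 59 = 4·14 + 3, 14 = 4·3 + 2, 3 = 1·2 + 1; back-substituting gives 1 = 26·59 − 21·73, so 59⁻¹ ≡ 26 (mod 73).
Then y ↦ 26(y − 70) is a two-sided inverse to φ, so every y ∈ ℤ/73ℤ has a preimage.
Hence φ is surjective.
Since φ is surjective, we find φ⁻¹(2): we need 59x ≡ 2 − 70 ≡ 5 (mod 73). Using 59⁻¹ = 26: x ≡ 26·5 = 130 = 1·73 + 57, so x = 57.
Check: φ(57) = 59·57 + 70 = 3433 = 47·73 + 2 ≡ 2 (mod 73).

57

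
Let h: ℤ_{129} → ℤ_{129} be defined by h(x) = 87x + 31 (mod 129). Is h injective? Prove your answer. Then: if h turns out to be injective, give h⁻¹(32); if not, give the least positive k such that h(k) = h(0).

43

Recall that injectivity means: for all u, v in the domain, h(u) = h(v) implies u = v.
We have gcd(87, 129) = 3 > 1. Taking u = 0 and v = 43: h(0) = 31 and h(43) = 87·43 + 31 = 3772 ≡ 31 (mod 129).
So h(0) = h(43) while 0 ≠ 43, therefore h is not injective.
Since h is not injective, we find the least positive k with h(k) = h(0): this means 87k ≡ 0 (mod 129), i.e. 129 ∣ 87k. Since gcd(87, 129) = 3, dividing through by 3 this holds exactly when 43 ∣ 29k, and as gcd(29, 43) = 1, exactly when 43 ∣ k.
The smallest positive such k is 43.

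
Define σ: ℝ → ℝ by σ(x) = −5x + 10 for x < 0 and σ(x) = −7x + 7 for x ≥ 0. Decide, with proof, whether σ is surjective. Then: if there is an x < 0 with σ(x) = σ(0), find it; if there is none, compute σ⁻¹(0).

1

Both pieces are strictly decreasing (slopes −5 and −7), so each is injective on its own interval.
The left piece maps (−∞, 0) onto (10, ∞); the right piece maps [0, ∞) onto (−∞, 7].
The union (10, ∞) ∪ (−∞, 7] omits the interval between 10 and 7; in particular 10 has no preimage. So σ is not surjective.
Because the two images are disjoint, no x < 0 has σ(x) = σ(0), so we compute σ⁻¹(0): 0 lies in (−∞, 7], so solve −7x + 7 = 0: x = (0 − 7)/(−7) = 1.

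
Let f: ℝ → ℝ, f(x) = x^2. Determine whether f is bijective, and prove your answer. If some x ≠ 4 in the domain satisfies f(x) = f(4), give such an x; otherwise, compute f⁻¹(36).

f(4) = 16 = (−4)^2 = f(−4) (since 2 is even), with 4 ≠ −4. So f is not injective, hence not bijective.
For the follow-up, such an x exists: taking x = −4 ∈ ℝ gives f(−4) = 16 = f(4) with −4 ≠ 4.

-4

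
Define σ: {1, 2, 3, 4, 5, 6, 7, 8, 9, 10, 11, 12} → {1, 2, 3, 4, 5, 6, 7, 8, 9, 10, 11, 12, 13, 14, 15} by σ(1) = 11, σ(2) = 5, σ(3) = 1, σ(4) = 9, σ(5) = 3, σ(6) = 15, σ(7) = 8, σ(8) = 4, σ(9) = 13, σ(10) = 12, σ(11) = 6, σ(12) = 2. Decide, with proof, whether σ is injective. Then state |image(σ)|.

12

The values σ(1), …, σ(12) are 11, 5, 1, 9, 3, 15, 8, 4, 13, 12, 6, 2 — all distinct.
So σ(a) = σ(b) only when a = b, and σ is injective.
The image of σ is {1, 2, 3, 4, 5, 6, 8, 9, 11, 12, 13, 15}, which has 12 elements.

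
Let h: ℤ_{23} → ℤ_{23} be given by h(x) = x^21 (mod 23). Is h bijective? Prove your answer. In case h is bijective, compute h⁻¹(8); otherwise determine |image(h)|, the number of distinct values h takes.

3

Since 23 is prime, the nonzero elements of ℤ_{23} form a cyclic group of order 22.
As gcd(21, 22) = 1, raising to the 21st power is a bijection on this group: if u^21 ≡ v^21 then (uv^{−1})^21 = 1, and the only element of order dividing gcd(21, 22) = 1 is 1, so u = v.
With h(0) = 0 this makes h injective on all of ℤ_{23}, hence bijective (finite equal-size domain and codomain). In particular h is bijective.
Since h is bijective, we find the preimage of 8. The inverse of x ↦ x^21 on (ℤ_{23})^× is x ↦ x^21, because 21·21 = 441 = 20·22 + 1 ≡ 1 (mod 22) and x^{22} = 1 for x ≠ 0 (Fermat). So h⁻¹(8) = 8^21 mod 23.
Repeated squaring mod 23: 8^1 ≡ 8, 8^2 ≡ 8² = 64 ≡ 18, 8^4 ≡ 18² = 324 ≡ 2, 8^8 ≡ 2² = 4, 8^16 ≡ 4² = 16. Since 21 = 16 + 4 + 1, 8^21 ≡ 16·2·8: 16·2 = 32 ≡ 9, then 9·8 = 72 ≡ 3. So 8^21 ≡ 3 (mod 23).
Hence h⁻¹(8) = 3.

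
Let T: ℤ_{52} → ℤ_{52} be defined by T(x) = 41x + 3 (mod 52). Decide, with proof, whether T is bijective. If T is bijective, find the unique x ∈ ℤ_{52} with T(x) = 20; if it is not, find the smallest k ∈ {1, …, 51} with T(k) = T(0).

If T(s) = T(t), then 41s ≡ 41t (mod 52). Because gcd(41, 52) = 1, we may cancel 41 to get s ≡ t (mod 52).
We now compute 41⁻¹ mod 52 explicitly. Euclid's algorithm: 52 = 1·41 + 11, 41 = 3·11 + 8, 11 = 1·8 + 3, 8 = 2·3 + 2, 3 = 1·2 + 1; back-substituting gives 1 = 33·41 − 26·52, so 41⁻¹ ≡ 33 (mod 52).
For any y ∈ ℤ_{52}, x = 33(y − 3) mod 52 satisfies T(x) = 41·33(y − 3) + 3 ≡ y (since 41·33 ≡ 1 mod 52). So every y has a preimage.
Thus T is bijective.
Since T is bijective, we find T⁻¹(20): we need 41x ≡ 20 − 3 ≡ 17 (mod 52). Using 41⁻¹ = 33: x ≡ 33·17 = 561 = 10·52 + 41, so x = 41.
Check: T(41) = 41·41 + 3 = 1684 = 32·52 + 20 ≡ 20 (mod 52).

41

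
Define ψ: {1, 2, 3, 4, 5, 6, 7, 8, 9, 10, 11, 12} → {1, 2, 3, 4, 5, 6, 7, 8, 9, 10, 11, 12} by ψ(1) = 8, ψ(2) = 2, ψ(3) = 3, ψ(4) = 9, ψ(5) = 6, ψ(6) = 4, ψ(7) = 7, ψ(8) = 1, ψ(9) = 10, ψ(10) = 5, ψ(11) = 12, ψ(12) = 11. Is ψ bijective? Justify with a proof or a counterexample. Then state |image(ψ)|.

The values 8, 2, 3, 9, 6, 4, 7, 1, 10, 5, 12, 11 are a permutation of {1, 2, 3, 4, 5, 6, 7, 8, 9, 10, 11, 12}: each element appears exactly once.
So ψ is injective and surjective, hence bijective.
The image of ψ is {1, 2, 3, 4, 5, 6, 7, 8, 9, 10, 11, 12}, which has 12 elements.

12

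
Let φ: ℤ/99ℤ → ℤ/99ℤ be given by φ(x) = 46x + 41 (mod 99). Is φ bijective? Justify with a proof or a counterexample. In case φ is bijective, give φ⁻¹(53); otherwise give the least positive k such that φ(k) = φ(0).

39

If φ(a) = φ(b), then 46a ≡ 46b (mod 99). Because gcd(46, 99) = 1, we may cancel 46 to get a ≡ b (mod 99).
We now compute 46⁻¹ mod 99 explicitly. Euclid's algorithm: 99 = 2·46 + 7, 46 = 6·7 + 4, 7 = 1·4 + 3, 4 = 1·3 + 1; back-substituting gives 1 = 28·46 − 13·99, so 46⁻¹ ≡ 28 (mod 99).
Then y ↦ 28(y − 41) is a two-sided inverse to φ, so every y ∈ ℤ/99ℤ has a preimage.
Therefore φ is bijective.
Since φ is bijective, we compute φ⁻¹(53): solve 46x + 41 ≡ 53 (mod 99), i.e. 46x ≡ 12 (mod 99).
Multiplying by 46⁻¹ = 28 gives x ≡ 28·12 = 336 = 3·99 + 39 ≡ 39 (mod 99).
Check: φ(39) = 46·39 + 41 = 1835 = 18·99 + 53 ≡ 53 (mod 99).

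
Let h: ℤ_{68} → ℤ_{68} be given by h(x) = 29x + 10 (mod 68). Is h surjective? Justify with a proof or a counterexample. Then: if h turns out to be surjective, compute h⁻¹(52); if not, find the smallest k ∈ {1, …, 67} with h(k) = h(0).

Since gcd(29, 68) = 1, 29 is invertible modulo 68. Euclid's algorithm: 68 = 2·29 + 10, 29 = 2·10 + 9, 10 = 1·9 + 1; back-substituting gives 1 = 61·29 − 26·68, so 29⁻¹ ≡ 61 (mod 68).
For any y ∈ ℤ_{68}, x = 61(y − 10) mod 68 satisfies h(x) = 29·61(y − 10) + 10 ≡ y (since 29·61 ≡ 1 mod 68). So every y has a preimage.
Therefore h is surjective.
Since h is surjective, we find h⁻¹(52): we need 29x ≡ 52 − 10 ≡ 42 (mod 68). Using 29⁻¹ = 61: x ≡ 61·42 = 2562 = 37·68 + 46, so x = 46.
Check: h(46) = 29·46 + 10 = 1344 = 19·68 + 52 ≡ 52 (mod 68).

46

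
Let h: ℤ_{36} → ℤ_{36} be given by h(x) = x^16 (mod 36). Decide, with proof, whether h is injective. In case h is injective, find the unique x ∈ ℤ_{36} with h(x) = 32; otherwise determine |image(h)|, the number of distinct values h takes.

8

h(0) = 0^16 = 0.
h(6): Repeated squaring mod 36: 6^1 ≡ 6, 6^2 ≡ 6² = 36 ≡ 0, 6^4 ≡ 0² = 0, 6^8 ≡ 0² = 0, 6^16 ≡ 0² = 0. So 6^16 ≡ 0 (mod 36).
So h(0) = h(6) = 0 while 0 ≠ 6, hence h is not injective.
Since h is not injective, we determine |image(h)|. Computing x^16 mod 36 for each x (by repeated squaring, reducing mod 36 at every step), the values h(0), h(1), …, h(35) are: 0, 1, 16, 9, 4, 13, 0, 25, 28, 9, 28, 25, 0, 13, 4, 9, 16, 1, 0, 1, 16, 9, 4, 13, 0, 25, 28, 9, 28, 25, 0, 13, 4, 9, 16, 1.
The distinct values are {0, 1, 4, 9, 13, 16, 25, 28}; there are 8 of them.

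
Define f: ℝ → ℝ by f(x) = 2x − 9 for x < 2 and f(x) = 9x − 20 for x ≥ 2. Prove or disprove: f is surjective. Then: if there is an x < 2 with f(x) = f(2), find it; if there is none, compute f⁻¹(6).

26/9

Both pieces are strictly increasing (slopes 2 and 9), so each is injective on its own interval.
The left piece maps (−∞, 2) onto (−∞, −5); the right piece maps [2, ∞) onto [−2, ∞).
The union (−∞, −5) ∪ [−2, ∞) omits the interval between −5 and −2; in particular −5 has no preimage. So f is not surjective.
Because the two images are disjoint, no x < 2 has f(x) = f(2), so we compute f⁻¹(6): 6 lies in [−2, ∞), so solve 9x − 20 = 6: x = (6 + 20)/9 = 26/9.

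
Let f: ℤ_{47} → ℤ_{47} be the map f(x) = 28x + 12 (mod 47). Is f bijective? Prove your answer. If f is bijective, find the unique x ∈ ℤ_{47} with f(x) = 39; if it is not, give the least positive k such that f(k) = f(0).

Recall: injectivity means: for all x_1, x_2 in the domain, f(x_1) = f(x_2) implies x_1 = x_2.
If f(x_1) = f(x_2), then 28x_1 ≡ 28x_2 (mod 47). Because gcd(28, 47) = 1, we may cancel 28 to get x_1 ≡ x_2 (mod 47).
We now compute 28⁻¹ mod 47 explicitly. Euclid's algorithm: 47 = 1·28 + 19, 28 = 1·19 + 9, 19 = 2·9 + 1; back-substituting gives 1 = 42·28 − 25·47, so 28⁻¹ ≡ 42 (mod 47).
For any y ∈ ℤ_{47}, x = 42(y − 12) mod 47 satisfies f(x) = 28·42(y − 12) + 12 ≡ y (since 28·42 ≡ 1 mod 47). So every y has a preimage.
Therefore f is bijective.
Since f is bijective, we compute f⁻¹(39): solve 28x + 12 ≡ 39 (mod 47), i.e. 28x ≡ 27 (mod 47).
Multiplying by 28⁻¹ = 42 gives x ≡ 42·27 = 1134 = 24·47 + 6 ≡ 6 (mod 47).
Check: f(6) = 28·6 + 12 = 180 = 3·47 + 39 ≡ 39 (mod 47).

6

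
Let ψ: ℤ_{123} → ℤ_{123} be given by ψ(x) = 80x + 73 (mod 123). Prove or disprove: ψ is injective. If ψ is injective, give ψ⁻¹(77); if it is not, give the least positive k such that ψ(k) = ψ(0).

80

If ψ(s) = ψ(t), then 80s ≡ 80t (mod 123). Because gcd(80, 123) = 1, we may cancel 80 to get s ≡ t (mod 123).
Therefore ψ is injective.
We now compute 80⁻¹ mod 123 explicitly. Euclid's algorithm: 123 = 1·80 + 43, 80 = 1·43 + 37, 43 = 1·37 + 6, 37 = 6·6 + 1; back-substituting gives 1 = 20·80 − 13·123, so 80⁻¹ ≡ 20 (mod 123).
Since ψ is injective, we compute ψ⁻¹(77): solve 80x + 73 ≡ 77 (mod 123), i.e. 80x ≡ 4 (mod 123).
Multiplying by 80⁻¹ = 20 gives x ≡ 20·4 = 80 ≡ 80 (mod 123).
Check: ψ(80) = 80·80 + 73 = 6473 = 52·123 + 77 ≡ 77 (mod 123).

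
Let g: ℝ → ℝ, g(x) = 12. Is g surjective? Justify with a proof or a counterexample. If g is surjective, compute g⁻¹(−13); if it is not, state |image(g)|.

1

By definition, surjectivity means every element of the codomain has a preimage under g.
g(x) = 12 for all x, so 13 has no preimage and g is not surjective.
Since g is not surjective, we state |image(g)|: the image of g is {12}, which has 1 element.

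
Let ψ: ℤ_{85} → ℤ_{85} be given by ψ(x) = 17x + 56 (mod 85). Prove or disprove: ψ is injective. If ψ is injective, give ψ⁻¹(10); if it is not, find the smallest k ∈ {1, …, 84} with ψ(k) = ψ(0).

5

Recall: ψ is injective when ψ(s) = ψ(t) forces s = t.
We have gcd(17, 85) = 17 > 1. Taking s = 0 and t = 5: ψ(0) = 56 and ψ(5) = 17·5 + 56 = 141 ≡ 56 (mod 85).
So ψ(0) = ψ(5) while 0 ≠ 5, hence ψ is not injective.
Since ψ is not injective, we find the least positive k with ψ(k) = ψ(0): this means 17k ≡ 0 (mod 85), i.e. 85 ∣ 17k. Since gcd(17, 85) = 17, dividing through by 17 this holds exactly when 5 ∣ k.
The smallest positive such k is 5.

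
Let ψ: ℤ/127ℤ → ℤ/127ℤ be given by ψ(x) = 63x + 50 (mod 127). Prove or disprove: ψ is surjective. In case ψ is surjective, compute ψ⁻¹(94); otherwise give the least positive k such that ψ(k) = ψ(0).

39

Recall that surjectivity means every element of the codomain has a preimage under ψ.
Since gcd(63, 127) = 1, 63 is invertible modulo 127. Euclid's algorithm: 127 = 2·63 + 1; back-substituting gives 1 = 125·63 − 62·127, so 63⁻¹ ≡ 125 (mod 127).
For any y ∈ ℤ/127ℤ, x = 125(y − 50) mod 127 satisfies ψ(x) = 63·125(y − 50) + 50 ≡ y (since 63·125 ≡ 1 mod 127). So every y has a preimage.
So ψ is surjective.
Since ψ is surjective, we compute ψ⁻¹(94): solve 63x + 50 ≡ 94 (mod 127), i.e. 63x ≡ 44 (mod 127).
Multiplying by 63⁻¹ = 125 gives x ≡ 125·44 = 5500 = 43·127 + 39 ≡ 39 (mod 127).
Check: ψ(39) = 63·39 + 50 = 2507 = 19·127 + 94 ≡ 94 (mod 127).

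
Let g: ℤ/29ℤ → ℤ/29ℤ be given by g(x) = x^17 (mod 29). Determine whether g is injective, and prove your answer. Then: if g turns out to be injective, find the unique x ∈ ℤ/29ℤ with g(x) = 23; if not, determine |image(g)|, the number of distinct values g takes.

25

Since 29 is prime, the nonzero elements of ℤ/29ℤ form a cyclic group of order 28.
As gcd(17, 28) = 1, raising to the 17th power is a bijection on this group: if u^17 ≡ v^17 then (uv^{−1})^17 = 1, and the only element of order dividing gcd(17, 28) = 1 is 1, so u = v.
With g(0) = 0 this makes g injective on all of ℤ/29ℤ, hence bijective (finite equal-size domain and codomain). In particular g is injective.
Since g is injective, we find the preimage of 23. The inverse of x ↦ x^17 on (ℤ/29ℤ)^× is x ↦ x^5, because 17·5 = 85 = 3·28 + 1 ≡ 1 (mod 28) and x^{28} = 1 for x ≠ 0 (Fermat). So g⁻¹(23) = 23^5 mod 29.
Repeated squaring mod 29: 23^1 ≡ 23, 23^2 ≡ 23² = 529 ≡ 7, 23^4 ≡ 7² = 49 ≡ 20. Since 5 = 4 + 1, 23^5 ≡ 20·23: 20·23 = 460 ≡ 25. So 23^5 ≡ 25 (mod 29).
Hence g⁻¹(23) = 25.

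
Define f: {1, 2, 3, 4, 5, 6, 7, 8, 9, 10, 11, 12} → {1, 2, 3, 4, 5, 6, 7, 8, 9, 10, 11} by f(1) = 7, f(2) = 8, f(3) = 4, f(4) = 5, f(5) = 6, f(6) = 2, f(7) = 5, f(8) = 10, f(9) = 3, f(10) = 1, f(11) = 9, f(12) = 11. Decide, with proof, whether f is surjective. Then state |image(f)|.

11

Every element of the codomain has a preimage: 1 = f(10), 2 = f(6), 3 = f(9), 4 = f(3), 5 = f(4), 6 = f(5), 7 = f(1), 8 = f(2), 9 = f(11), 10 = f(8), 11 = f(12).
Therefore f is surjective.
The image of f is {1, 2, 3, 4, 5, 6, 7, 8, 9, 10, 11}, which has 11 elements.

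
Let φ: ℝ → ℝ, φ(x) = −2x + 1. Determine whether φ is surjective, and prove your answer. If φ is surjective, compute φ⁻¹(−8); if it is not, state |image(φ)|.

For any y ∈ ℝ, x = (y − 1)/(−2) satisfies φ(x) = y.
So φ is surjective.
Since φ is surjective, we compute φ⁻¹(−8) = (−8 − 1)/(−2) = 9/2.

9/2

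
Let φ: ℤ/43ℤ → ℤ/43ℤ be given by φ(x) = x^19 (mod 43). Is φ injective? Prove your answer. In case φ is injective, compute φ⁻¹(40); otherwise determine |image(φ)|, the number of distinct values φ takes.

10

Since 43 is prime, the nonzero elements of ℤ/43ℤ form a cyclic group of order 42.
As gcd(19, 42) = 1, raising to the 19th power is a bijection on this group: if u^19 ≡ v^19 then (uv^{−1})^19 = 1, and the only element of order dividing gcd(19, 42) = 1 is 1, so u = v.
With φ(0) = 0 this makes φ injective on all of ℤ/43ℤ, hence bijective (finite equal-size domain and codomain). In particular φ is injective.
Since φ is injective, we find the preimage of 40. The inverse of x ↦ x^19 on (ℤ/43ℤ)^× is x ↦ x^31, because 19·31 = 589 = 14·42 + 1 ≡ 1 (mod 42) and x^{42} = 1 for x ≠ 0 (Fermat). So φ⁻¹(40) = 40^31 mod 43.
Repeated squaring mod 43: 40^1 ≡ 40, 40^2 ≡ 40² = 1600 ≡ 9, 40^4 ≡ 9² = 81 ≡ 38, 40^8 ≡ 38² = 1444 ≡ 25, 40^16 ≡ 25² = 625 ≡ 23. Since 31 = 16 + 8 + 4 + 2 + 1, 40^31 ≡ 23·25·38·9·40: 23·25 = 575 ≡ 16, then 16·38 = 608 ≡ 6, then 6·9 = 54 ≡ 11, then 11·40 = 440 ≡ 10. So 40^31 ≡ 10 (mod 43).
Hence φ⁻¹(40) = 10.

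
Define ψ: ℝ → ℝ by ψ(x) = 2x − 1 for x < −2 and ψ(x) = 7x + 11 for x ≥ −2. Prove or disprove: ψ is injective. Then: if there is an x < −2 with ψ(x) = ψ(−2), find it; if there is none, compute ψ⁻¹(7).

Both pieces are strictly increasing (slopes 2 and 7), so each is injective on its own interval.
The left piece maps (−∞, −2) onto (−∞, −5); the right piece maps [−2, ∞) onto [−3, ∞).
These images are disjoint, so no value is attained by both pieces. Hence ψ is injective.
Because the two images are disjoint, no x < −2 has ψ(x) = ψ(−2), so we compute ψ⁻¹(7): 7 lies in [−3, ∞), so solve 7x + 11 = 7: x = (7 − 11)/7 = −4/7.

-4/7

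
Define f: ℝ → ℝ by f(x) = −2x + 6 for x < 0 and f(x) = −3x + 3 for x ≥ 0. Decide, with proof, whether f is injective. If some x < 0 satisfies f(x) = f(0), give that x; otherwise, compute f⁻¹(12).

-3

Both pieces are strictly decreasing (slopes −2 and −3), so each is injective on its own interval.
The left piece maps (−∞, 0) onto (6, ∞); the right piece maps [0, ∞) onto (−∞, 3].
These images are disjoint, so no value is attained by both pieces. So f is injective.
Because the two images are disjoint, no x < 0 has f(x) = f(0), so we compute f⁻¹(12): 12 lies in (6, ∞), so solve −2x + 6 = 12: x = (12 − 6)/(−2) = −3.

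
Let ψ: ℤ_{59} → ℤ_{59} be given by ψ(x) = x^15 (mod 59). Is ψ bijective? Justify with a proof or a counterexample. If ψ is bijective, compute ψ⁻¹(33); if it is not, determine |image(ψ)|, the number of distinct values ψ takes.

Since 59 is prime, the nonzero elements of ℤ_{59} form a cyclic group of order 58.
As gcd(15, 58) = 1, raising to the 15th power is a bijection on this group: if s^15 ≡ t^15 then (st^{−1})^15 = 1, and the only element of order dividing gcd(15, 58) = 1 is 1, so s = t.
With ψ(0) = 0 this makes ψ injective on all of ℤ_{59}, hence bijective (finite equal-size domain and codomain). In particular ψ is bijective.
Since ψ is bijective, we find the preimage of 33. The inverse of x ↦ x^15 on (ℤ_{59})^× is x ↦ x^31, because 15·31 = 465 = 8·58 + 1 ≡ 1 (mod 58) and x^{58} = 1 for x ≠ 0 (Fermat). So ψ⁻¹(33) = 33^31 mod 59.
Repeated squaring mod 59: 33^1 ≡ 33, 33^2 ≡ 33² = 1089 ≡ 27, 33^4 ≡ 27² = 729 ≡ 21, 33^8 ≡ 21² = 441 ≡ 28, 33^16 ≡ 28² = 784 ≡ 17. Since 31 = 16 + 8 + 4 + 2 + 1, 33^31 ≡ 17·28·21·27·33: 17·28 = 476 ≡ 4, then 4·21 = 84 ≡ 25, then 25·27 = 675 ≡ 26, then 26·33 = 858 ≡ 32. So 33^31 ≡ 32 (mod 59).
Hence ψ⁻¹(33) = 32.

32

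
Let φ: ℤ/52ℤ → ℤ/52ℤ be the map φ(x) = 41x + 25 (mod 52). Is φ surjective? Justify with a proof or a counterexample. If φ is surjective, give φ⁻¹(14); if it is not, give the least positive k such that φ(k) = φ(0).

1

Since gcd(41, 52) = 1, 41 is invertible modulo 52. Euclid's algorithm: 52 = 1·41 + 11, 41 = 3·11 + 8, 11 = 1·8 + 3, 8 = 2·3 + 2, 3 = 1·2 + 1; back-substituting gives 1 = 33·41 − 26·52, so 41⁻¹ ≡ 33 (mod 52).
For any y ∈ ℤ/52ℤ, x = 33(y − 25) mod 52 satisfies φ(x) = 41·33(y − 25) + 25 ≡ y (since 41·33 ≡ 1 mod 52). So every y has a preimage.
Hence φ is surjective.
Since φ is surjective, we find φ⁻¹(14): we need 41x ≡ 14 − 25 ≡ 41 (mod 52). Using 41⁻¹ = 33: x ≡ 33·41 = 1353 = 26·52 + 1, so x = 1.
Check: φ(1) = 41·1 + 25 = 66 = 1·52 + 14 ≡ 14 (mod 52).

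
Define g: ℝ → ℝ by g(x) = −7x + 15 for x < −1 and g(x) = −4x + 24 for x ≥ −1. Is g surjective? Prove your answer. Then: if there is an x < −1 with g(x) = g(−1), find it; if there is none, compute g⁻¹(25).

Both pieces are strictly decreasing (slopes −7 and −4), so each is injective on its own interval.
The left piece maps (−∞, −1) onto (22, ∞); the right piece maps [−1, ∞) onto (−∞, 28].
The union (22, ∞) ∪ (−∞, 28] covers ℝ, so g is surjective.
For the follow-up: the images overlap, so an x < −1 with g(x) = g(−1) exists. g(−1) = 28; solving −7x + 15 = 28 for x < −1 gives x = (28 − 15)/(−7) = −13/7.

-13/7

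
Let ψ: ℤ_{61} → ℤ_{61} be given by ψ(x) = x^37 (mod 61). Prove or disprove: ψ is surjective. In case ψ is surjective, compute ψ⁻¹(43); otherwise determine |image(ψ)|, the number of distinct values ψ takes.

54

Since 61 is prime, the nonzero elements of ℤ_{61} form a cyclic group of order 60.
As gcd(37, 60) = 1, raising to the 37th power is a bijection on this group: if u^37 ≡ v^37 then (uv^{−1})^37 = 1, and the only element of order dividing gcd(37, 60) = 1 is 1, so u = v.
With ψ(0) = 0 this makes ψ injective on all of ℤ_{61}, hence bijective (finite equal-size domain and codomain). In particular ψ is surjective.
Since ψ is surjective, we find the preimage of 43. The inverse of x ↦ x^37 on (ℤ_{61})^× is x ↦ x^13, because 37·13 = 481 = 8·60 + 1 ≡ 1 (mod 60) and x^{60} = 1 for x ≠ 0 (Fermat). So ψ⁻¹(43) = 43^13 mod 61.
Repeated squaring mod 61: 43^1 ≡ 43, 43^2 ≡ 43² = 1849 ≡ 19, 43^4 ≡ 19² = 361 ≡ 56, 43^8 ≡ 56² = 3136 ≡ 25. Since 13 = 8 + 4 + 1, 43^13 ≡ 25·56·43: 25·56 = 1400 ≡ 58, then 58·43 = 2494 ≡ 54. So 43^13 ≡ 54 (mod 61).
Hence ψ⁻¹(43) = 54.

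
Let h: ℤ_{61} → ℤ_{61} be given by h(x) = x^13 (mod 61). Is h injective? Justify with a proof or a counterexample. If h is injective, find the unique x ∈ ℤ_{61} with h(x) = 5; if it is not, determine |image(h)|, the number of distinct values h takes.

45

Since 61 is prime, the nonzero elements of ℤ_{61} form a cyclic group of order 60.
As gcd(13, 60) = 1, raising to the 13th power is a bijection on this group: if x_1^13 ≡ x_2^13 then (x_1x_2^{−1})^13 = 1, and the only element of order dividing gcd(13, 60) = 1 is 1, so x_1 = x_2.
With h(0) = 0 this makes h injective on all of ℤ_{61}, hence bijective (finite equal-size domain and codomain). In particular h is injective.
Since h is injective, we find the preimage of 5. The inverse of x ↦ x^13 on (ℤ_{61})^× is x ↦ x^37, because 13·37 = 481 = 8·60 + 1 ≡ 1 (mod 60) and x^{60} = 1 for x ≠ 0 (Fermat). So h⁻¹(5) = 5^37 mod 61.
Repeated squaring mod 61: 5^1 ≡ 5, 5^2 ≡ 5² = 25, 5^4 ≡ 25² = 625 ≡ 15, 5^8 ≡ 15² = 225 ≡ 42, 5^16 ≡ 42² = 1764 ≡ 56, 5^32 ≡ 56² = 3136 ≡ 25. Since 37 = 32 + 4 + 1, 5^37 ≡ 25·15·5: 25·15 = 375 ≡ 9, then 9·5 = 45. So 5^37 ≡ 45 (mod 61).
Hence h⁻¹(5) = 45.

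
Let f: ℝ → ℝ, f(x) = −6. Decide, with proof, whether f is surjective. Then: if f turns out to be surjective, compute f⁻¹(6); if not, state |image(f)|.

1

f(x) = −6 for all x, so −5 has no preimage and f is not surjective.
Since f is not surjective, we state |image(f)|: the image of f is {−6}, which has 1 element.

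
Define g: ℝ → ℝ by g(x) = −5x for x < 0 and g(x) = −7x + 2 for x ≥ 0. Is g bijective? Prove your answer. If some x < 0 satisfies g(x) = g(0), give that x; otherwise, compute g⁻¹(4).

Both pieces are strictly decreasing (slopes −5 and −7), so each is injective on its own interval.
The left piece maps (−∞, 0) onto (0, ∞); the right piece maps [0, ∞) onto (−∞, 2].
These images overlap. In particular g(0) = 2 (right piece), and solving −5x = 2 on the left piece gives x = −2/5 < 0.
So g(−2/5) = g(0) with −2/5 ≠ 0, and g is not injective, hence not bijective. This x = −2/5 is the requested value below 0.

-2/5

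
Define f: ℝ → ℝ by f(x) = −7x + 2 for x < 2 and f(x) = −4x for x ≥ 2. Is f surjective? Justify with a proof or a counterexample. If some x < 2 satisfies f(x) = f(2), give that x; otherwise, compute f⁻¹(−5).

Both pieces are strictly decreasing (slopes −7 and −4), so each is injective on its own interval.
The left piece maps (−∞, 2) onto (−12, ∞); the right piece maps [2, ∞) onto (−∞, −8].
The union (−12, ∞) ∪ (−∞, −8] covers ℝ, so f is surjective.
For the follow-up: the images overlap, so an x < 2 with f(x) = f(2) exists. f(2) = −8; solving −7x + 2 = −8 for x < 2 gives x = (−8 − 2)/(−7) = 10/7.

10/7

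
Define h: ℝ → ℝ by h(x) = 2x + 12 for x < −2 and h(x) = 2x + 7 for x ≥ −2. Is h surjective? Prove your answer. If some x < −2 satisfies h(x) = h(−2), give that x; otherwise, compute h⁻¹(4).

Both pieces are strictly increasing (slopes 2 and 2), so each is injective on its own interval.
The left piece maps (−∞, −2) onto (−∞, 8); the right piece maps [−2, ∞) onto [3, ∞).
The union (−∞, 8) ∪ [3, ∞) covers ℝ, so h is surjective.
For the follow-up: the images overlap, so an x < −2 with h(x) = h(−2) exists. h(−2) = 3; solving 2x + 12 = 3 for x < −2 gives x = (3 − 12)/2 = −9/2.

-9/2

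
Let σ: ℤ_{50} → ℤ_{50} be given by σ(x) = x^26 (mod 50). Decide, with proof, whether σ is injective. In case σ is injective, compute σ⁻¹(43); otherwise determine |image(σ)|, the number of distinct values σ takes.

22

σ(0) = 0^26 = 0.
σ(10): Repeated squaring mod 50: 10^1 ≡ 10, 10^2 ≡ 10² = 100 ≡ 0, 10^4 ≡ 0² = 0, 10^8 ≡ 0² = 0, 10^16 ≡ 0² = 0. Since 26 = 16 + 8 + 2, 10^26 ≡ 0·0·0: 0·0 = 0, then 0·0 = 0. So 10^26 ≡ 0 (mod 50).
So σ(0) = σ(10) = 0 while 0 ≠ 10, hence σ is not injective.
Since σ is not injective, we determine |image(σ)|. Computing x^26 mod 50 for each x (by repeated squaring, reducing mod 50 at every step), the values σ(0), σ(1), …, σ(49) are: 0, 1, 14, 29, 46, 25, 6, 49, 44, 41, 0, 11, 34, 9, 36, 25, 16, 19, 24, 31, 0, 21, 4, 39, 26, 25, 26, 39, 4, 21, 0, 31, 24, 19, 16, 25, 36, 9, 34, 11, 0, 41, 44, 49, 6, 25, 46, 29, 14, 1.
The distinct values are {0, 1, 4, 6, 9, 11, 14, 16, 19, 21, 24, 25, 26, 29, 31, 34, 36, 39, 41, 44, 46, 49}; there are 22 of them.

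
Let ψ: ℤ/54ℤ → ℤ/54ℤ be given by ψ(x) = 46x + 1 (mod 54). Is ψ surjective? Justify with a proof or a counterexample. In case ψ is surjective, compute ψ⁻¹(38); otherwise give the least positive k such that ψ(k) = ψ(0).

Recall: ψ is surjective if every y in the codomain equals ψ(x) for some x in the domain.
Since gcd(46, 54) = 2, we have 46x ≡ 0 (mod 2) for all x, so ψ(x) ≡ 1 (mod 2).
But 0 ≢ 1 (mod 2), so 0 ∈ ℤ/54ℤ has no preimage. Hence ψ is not surjective.
Since ψ is not surjective, we find the least positive k with ψ(k) = ψ(0): this means 46k ≡ 0 (mod 54), i.e. 54 ∣ 46k. Since gcd(46, 54) = 2, dividing through by 2 this holds exactly when 27 ∣ 23k, and as gcd(23, 27) = 1, exactly when 27 ∣ k.
The smallest positive such k is 27.

27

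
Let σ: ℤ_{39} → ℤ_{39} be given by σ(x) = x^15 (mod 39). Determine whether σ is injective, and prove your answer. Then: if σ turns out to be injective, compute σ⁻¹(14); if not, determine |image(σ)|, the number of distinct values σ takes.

15

σ(2): Repeated squaring mod 39: 2^1 ≡ 2, 2^2 ≡ 2² = 4, 2^4 ≡ 4² = 16, 2^8 ≡ 16² = 256 ≡ 22. Since 15 = 8 + 4 + 2 + 1, 2^15 ≡ 22·16·4·2: 22·16 = 352 ≡ 1, then 1·4 = 4, then 4·2 = 8. So 2^15 ≡ 8 (mod 39).
σ(5): Repeated squaring mod 39: 5^1 ≡ 5, 5^2 ≡ 5² = 25, 5^4 ≡ 25² = 625 ≡ 1, 5^8 ≡ 1² = 1. Since 15 = 8 + 4 + 2 + 1, 5^15 ≡ 1·1·25·5: 1·1 = 1, then 1·25 = 25, then 25·5 = 125 ≡ 8. So 5^15 ≡ 8 (mod 39).
So σ(2) = σ(5) = 8 while 2 ≠ 5, therefore σ is not injective.
Since σ is not injective, we determine |image(σ)|. Computing x^15 mod 39 for each x (by repeated squaring, reducing mod 39 at every step), the values σ(0), σ(1), …, σ(38) are: 0, 1, 8, 27, 25, 8, 21, 31, 5, 27, 25, 5, 12, 13, 14, 21, 1, 38, 21, 34, 5, 18, 1, 38, 18, 25, 26, 27, 34, 14, 12, 34, 8, 18, 31, 14, 12, 31, 38.
The distinct values are {0, 1, 5, 8, 12, 13, 14, 18, 21, 25, 26, 27, 31, 34, 38}; there are 15 of them.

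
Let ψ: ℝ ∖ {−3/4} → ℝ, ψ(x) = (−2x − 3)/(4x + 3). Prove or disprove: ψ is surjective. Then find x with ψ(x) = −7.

-9/13

If ψ(x) = −1/2, cross-multiplying gives 4(−2x − 3) = −2(4x + 3), which simplifies to −12 = −6 — false.  So −1/2 has no preimage and ψ is not surjective.
Solving ψ(x) = −7: cross-multiplying gives −2x − 3 = −7(4x + 3), which rearranges to 26x = −18, so x = −9/13.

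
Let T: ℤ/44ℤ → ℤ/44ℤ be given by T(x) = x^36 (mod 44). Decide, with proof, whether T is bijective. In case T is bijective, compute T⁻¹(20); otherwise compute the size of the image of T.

12

T(10): Repeated squaring mod 44: 10^1 ≡ 10, 10^2 ≡ 10² = 100 ≡ 12, 10^4 ≡ 12² = 144 ≡ 12, 10^8 ≡ 12² = 144 ≡ 12, 10^16 ≡ 12² = 144 ≡ 12, 10^32 ≡ 12² = 144 ≡ 12. Since 36 = 32 + 4, 10^36 ≡ 12·12: 12·12 = 144 ≡ 12. So 10^36 ≡ 12 (mod 44).
T(12): Repeated squaring mod 44: 12^1 ≡ 12, 12^2 ≡ 12² = 144 ≡ 12, 12^4 ≡ 12² = 144 ≡ 12, 12^8 ≡ 12² = 144 ≡ 12, 12^16 ≡ 12² = 144 ≡ 12, 12^32 ≡ 12² = 144 ≡ 12. Since 36 = 32 + 4, 12^36 ≡ 12·12: 12·12 = 144 ≡ 12. So 12^36 ≡ 12 (mod 44).
So T(10) = T(12) = 12 while 10 ≠ 12, so T is not injective, hence not bijective.
Since T is not bijective, we determine |image(T)|. Computing x^36 mod 44 for each x (by repeated squaring, reducing mod 44 at every step), the values T(0), T(1), …, T(43) are: 0, 1, 20, 25, 4, 5, 16, 37, 36, 9, 12, 33, 12, 9, 36, 37, 16, 5, 4, 25, 20, 1, 0, 1, 20, 25, 4, 5, 16, 37, 36, 9, 12, 33, 12, 9, 36, 37, 16, 5, 4, 25, 20, 1.
The distinct values are {0, 1, 4, 5, 9, 12, 16, 20, 25, 33, 36, 37}; there are 12 of them.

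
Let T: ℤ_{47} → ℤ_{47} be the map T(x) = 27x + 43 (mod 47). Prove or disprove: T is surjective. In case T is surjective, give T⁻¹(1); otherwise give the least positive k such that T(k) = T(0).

35

Since gcd(27, 47) = 1, 27 is invertible modulo 47. Euclid's algorithm: 47 = 1·27 + 20, 27 = 1·20 + 7, 20 = 2·7 + 6, 7 = 1·6 + 1; back-substituting gives 1 = 7·27 − 4·47, so 27⁻¹ ≡ 7 (mod 47).
For any y ∈ ℤ_{47}, x = 7(y − 43) mod 47 satisfies T(x) = 27·7(y − 43) + 43 ≡ y (since 27·7 ≡ 1 mod 47). So every y has a preimage.
Thus T is surjective.
Since T is surjective, we compute T⁻¹(1): solve 27x + 43 ≡ 1 (mod 47), i.e. 27x ≡ 5 (mod 47).
Multiplying by 27⁻¹ = 7 gives x ≡ 7·5 = 35 ≡ 35 (mod 47).
Check: T(35) = 27·35 + 43 = 988 = 21·47 + 1 ≡ 1 (mod 47).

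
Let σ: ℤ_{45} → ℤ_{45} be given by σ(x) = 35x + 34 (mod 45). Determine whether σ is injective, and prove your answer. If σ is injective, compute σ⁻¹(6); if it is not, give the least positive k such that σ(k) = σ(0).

By definition, injectivity means: for all x_1, x_2 in the domain, σ(x_1) = σ(x_2) implies x_1 = x_2.
We have gcd(35, 45) = 5 > 1. Taking x_1 = 0 and x_2 = 9: σ(0) = 34 and σ(9) = 35·9 + 34 = 349 ≡ 34 (mod 45).
So σ(0) = σ(9) while 0 ≠ 9, thus σ is not injective.
Since σ is not injective, we find the least positive k with σ(k) = σ(0): this means 35k ≡ 0 (mod 45), i.e. 45 ∣ 35k. Since gcd(35, 45) = 5, dividing through by 5 this holds exactly when 9 ∣ 7k, and as gcd(7, 9) = 1, exactly when 9 ∣ k.
The smallest positive such k is 9.

9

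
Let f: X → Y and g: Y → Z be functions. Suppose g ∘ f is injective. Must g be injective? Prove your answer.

No. Take X = {1, 2, 3}, Y = {1, 2, 3, 4, 5}, Z = {1, 2, 3, 4, 5}, f(a) = a for each a ∈ X, and g(b) = 4 if b ∈ {4, 5} else g(b) = b.
Then g ∘ f = f is injective (X ⊂ Y and f is the inclusion), but g(4) = g(5) = 4 with 4 ≠ 5, so g is not injective.

not injective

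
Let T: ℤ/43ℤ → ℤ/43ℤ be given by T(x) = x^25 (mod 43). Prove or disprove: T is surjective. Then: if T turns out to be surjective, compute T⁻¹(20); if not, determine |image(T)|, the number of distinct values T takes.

5

Since 43 is prime, the nonzero elements of ℤ/43ℤ form a cyclic group of order 42.
As gcd(25, 42) = 1, raising to the 25th power is a bijection on this group: if x_1^25 ≡ x_2^25 then (x_1x_2^{−1})^25 = 1, and the only element of order dividing gcd(25, 42) = 1 is 1, so x_1 = x_2.
With T(0) = 0 this makes T injective on all of ℤ/43ℤ, hence bijective (finite equal-size domain and codomain). In particular T is surjective.
Since T is surjective, we find the preimage of 20. The inverse of x ↦ x^25 on (ℤ/43ℤ)^× is x ↦ x^37, because 25·37 = 925 = 22·42 + 1 ≡ 1 (mod 42) and x^{42} = 1 for x ≠ 0 (Fermat). So T⁻¹(20) = 20^37 mod 43.
Repeated squaring mod 43: 20^1 ≡ 20, 20^2 ≡ 20² = 400 ≡ 13, 20^4 ≡ 13² = 169 ≡ 40, 20^8 ≡ 40² = 1600 ≡ 9, 20^16 ≡ 9² = 81 ≡ 38, 20^32 ≡ 38² = 1444 ≡ 25. Since 37 = 32 + 4 + 1, 20^37 ≡ 25·40·20: 25·40 = 1000 ≡ 11, then 11·20 = 220 ≡ 5. So 20^37 ≡ 5 (mod 43).
Hence T⁻¹(20) = 5.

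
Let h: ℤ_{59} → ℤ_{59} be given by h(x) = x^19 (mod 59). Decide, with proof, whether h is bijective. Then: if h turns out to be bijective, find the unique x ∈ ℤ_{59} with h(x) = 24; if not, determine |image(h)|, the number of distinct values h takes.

Since 59 is prime, the nonzero elements of ℤ_{59} form a cyclic group of order 58.
As gcd(19, 58) = 1, raising to the 19th power is a bijection on this group: if u^19 ≡ v^19 then (uv^{−1})^19 = 1, and the only element of order dividing gcd(19, 58) = 1 is 1, so u = v.
With h(0) = 0 this makes h injective on all of ℤ_{59}, hence bijective (finite equal-size domain and codomain). In particular h is bijective.
Since h is bijective, we find the preimage of 24. The inverse of x ↦ x^19 on (ℤ_{59})^× is x ↦ x^55, because 19·55 = 1045 = 18·58 + 1 ≡ 1 (mod 58) and x^{58} = 1 for x ≠ 0 (Fermat). So h⁻¹(24) = 24^55 mod 59.
Repeated squaring mod 59: 24^1 ≡ 24, 24^2 ≡ 24² = 576 ≡ 45, 24^4 ≡ 45² = 2025 ≡ 19, 24^8 ≡ 19² = 361 ≡ 7, 24^16 ≡ 7² = 49, 24^32 ≡ 49² = 2401 ≡ 41. Since 55 = 32 + 16 + 4 + 2 + 1, 24^55 ≡ 41·49·19·45·24: 41·49 = 2009 ≡ 3, then 3·19 = 57, then 57·45 = 2565 ≡ 28, then 28·24 = 672 ≡ 23. So 24^55 ≡ 23 (mod 59).
Hence h⁻¹(24) = 23.

23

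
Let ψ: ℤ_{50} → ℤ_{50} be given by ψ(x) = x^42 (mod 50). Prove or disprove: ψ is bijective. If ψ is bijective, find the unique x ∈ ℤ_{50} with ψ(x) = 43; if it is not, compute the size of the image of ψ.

ψ(0) = 0^42 = 0.
ψ(10): Repeated squaring mod 50: 10^1 ≡ 10, 10^2 ≡ 10² = 100 ≡ 0, 10^4 ≡ 0² = 0, 10^8 ≡ 0² = 0, 10^16 ≡ 0² = 0, 10^32 ≡ 0² = 0. Since 42 = 32 + 8 + 2, 10^42 ≡ 0·0·0: 0·0 = 0, then 0·0 = 0. So 10^42 ≡ 0 (mod 50).
So ψ(0) = ψ(10) = 0 while 0 ≠ 10, therefore ψ is not injective, hence not bijective.
Since ψ is not bijective, we determine |image(ψ)|. Computing x^42 mod 50 for each x (by repeated squaring, reducing mod 50 at every step), the values ψ(0), ψ(1), …, ψ(49) are: 0, 1, 4, 9, 16, 25, 36, 49, 14, 31, 0, 21, 44, 19, 46, 25, 6, 39, 24, 11, 0, 41, 34, 29, 26, 25, 26, 29, 34, 41, 0, 11, 24, 39, 6, 25, 46, 19, 44, 21, 0, 31, 14, 49, 36, 25, 16, 9, 4, 1.
The distinct values are {0, 1, 4, 6, 9, 11, 14, 16, 19, 21, 24, 25, 26, 29, 31, 34, 36, 39, 41, 44, 46, 49}; there are 22 of them.

22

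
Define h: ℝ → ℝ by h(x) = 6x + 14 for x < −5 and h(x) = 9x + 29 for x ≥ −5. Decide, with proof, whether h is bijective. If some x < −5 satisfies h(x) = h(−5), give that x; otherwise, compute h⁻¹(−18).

Both pieces are strictly increasing (slopes 6 and 9), so each is injective on its own interval.
The left piece maps (−∞, −5) onto (−∞, −16); the right piece maps [−5, ∞) onto [−16, ∞).
Since −16 = −16, the images partition ℝ: h is injective and surjective, hence bijective.
Because the two images are disjoint, no x < −5 has h(x) = h(−5), so we compute h⁻¹(−18): −18 lies in (−∞, −16), so solve 6x + 14 = −18: x = (−18 − 14)/6 = −16/3.

-16/3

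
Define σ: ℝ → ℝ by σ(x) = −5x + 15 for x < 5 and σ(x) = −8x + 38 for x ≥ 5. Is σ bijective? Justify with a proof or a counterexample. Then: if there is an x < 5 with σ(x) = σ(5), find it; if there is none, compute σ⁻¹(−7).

17/5

Both pieces are strictly decreasing (slopes −5 and −8), so each is injective on its own interval.
The left piece maps (−∞, 5) onto (−10, ∞); the right piece maps [5, ∞) onto (−∞, −2].
These images overlap. In particular σ(5) = −2 (right piece), and solving −5x + 15 = −2 on the left piece gives x = 17/5 < 5.
So σ(17/5) = σ(5) with 17/5 ≠ 5, and σ is not injective, hence not bijective. This x = 17/5 is the requested value below 5.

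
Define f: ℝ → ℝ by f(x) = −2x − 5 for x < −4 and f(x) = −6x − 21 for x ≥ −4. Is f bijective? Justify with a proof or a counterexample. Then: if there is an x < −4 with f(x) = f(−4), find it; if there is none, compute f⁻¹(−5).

Both pieces are strictly decreasing (slopes −2 and −6), so each is injective on its own interval.
The left piece maps (−∞, −4) onto (3, ∞); the right piece maps [−4, ∞) onto (−∞, 3].
Since 3 = 3, the images partition ℝ: f is injective and surjective, hence bijective.
Because the two images are disjoint, no x < −4 has f(x) = f(−4), so we compute f⁻¹(−5): −5 lies in (−∞, 3], so solve −6x − 21 = −5: x = (−5 + 21)/(−6) = −8/3.

-8/3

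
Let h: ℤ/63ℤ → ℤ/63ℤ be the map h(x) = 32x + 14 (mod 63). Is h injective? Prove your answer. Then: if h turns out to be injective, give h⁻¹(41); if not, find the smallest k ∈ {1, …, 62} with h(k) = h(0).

Suppose h(x_1) = h(x_2) in ℤ/63ℤ. Then 32x_1 + 14 ≡ 32x_2 + 14 (mod 63), so 32(x_1 − x_2) ≡ 0 (mod 63).
Since gcd(32, 63) = 1, 32 is invertible modulo 63, thus x_1 − x_2 ≡ 0 (mod 63), i.e. x_1 = x_2.
So h is injective.
We now compute 32⁻¹ mod 63 explicitly. Euclid's algorithm: 63 = 1·32 + 31, 32 = 1·31 + 1; back-substituting gives 1 = 2·32 − 1·63, so 32⁻¹ ≡ 2 (mod 63).
Since h is injective, we find h⁻¹(41): we need 32x ≡ 41 − 14 ≡ 27 (mod 63). Using 32⁻¹ = 2: x ≡ 2·27 = 54, so x = 54.
Check: h(54) = 32·54 + 14 = 1742 = 27·63 + 41 ≡ 41 (mod 63).

54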